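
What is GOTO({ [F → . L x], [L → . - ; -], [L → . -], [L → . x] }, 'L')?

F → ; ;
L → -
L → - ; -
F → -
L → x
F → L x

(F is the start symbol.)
GOTO(I, 'L') = CLOSURE({ [A → αX.β] : [A → α.Xβ] ∈ I, X = 'L' })

Items with dot before 'L', with the dot advanced:
  [F → . L x] → [F → L . x]
Closure adds nothing (no advanced item has the dot before a non-terminal).

GOTO = { [F → L . x] }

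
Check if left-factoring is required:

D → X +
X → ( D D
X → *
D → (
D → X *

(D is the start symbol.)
Yes, D has productions with common prefix 'X'

Left-factoring is needed when two productions for the same non-terminal
share a common prefix on the right-hand side.

Productions for D:
  D → X +
  D → (
  D → X *
Productions for X:
  X → ( D D
  X → *

Found common prefix 'X' in productions for D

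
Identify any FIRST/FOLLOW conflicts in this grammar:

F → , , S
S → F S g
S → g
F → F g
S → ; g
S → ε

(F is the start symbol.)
Yes. S → F S g with FOLLOW(S) on { ',' }; S → g with FOLLOW(S) on { 'g' }; S → ';' g with FOLLOW(S) on { ';' }

Nullable non-terminals: S.
FIRST sets used below: FIRST(F) = { ',' }

S: nullable alternative(s) S → ε; FOLLOW(S) = { $, ',', ';', 'g' }
  S → F S g: FIRST \ {ε} = { ',' } — overlaps FOLLOW(S) on { ',' }: CONFLICT
  S → g: FIRST \ {ε} = { 'g' } — overlaps FOLLOW(S) on { 'g' }: CONFLICT
  S → ; g: FIRST \ {ε} = { ';' } — overlaps FOLLOW(S) on { ';' }: CONFLICT
  S → ε: FIRST \ {ε} = { } — this is the only nullable alternative, skip

F has no nullable alternative, so no FIRST/FOLLOW check is needed there.

So the grammar has 3 FIRST/FOLLOW conflicts (marked CONFLICT above).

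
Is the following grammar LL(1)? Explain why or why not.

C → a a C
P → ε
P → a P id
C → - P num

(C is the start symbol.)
Yes, the grammar is LL(1).

Relevant sets:
  FOLLOW(P) = { 'id', 'num' }

For C:
  PREDICT(C → a a C) = { 'a' }
  PREDICT(C → '-' P num) = { '-' }
For P:
  PREDICT(P → ε) = { 'id', 'num' }
  PREDICT(P → a P id) = { 'a' }

All predict sets are disjoint. The grammar IS LL(1).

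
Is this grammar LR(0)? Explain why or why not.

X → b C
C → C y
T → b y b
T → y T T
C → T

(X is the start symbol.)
No. Shift-reduce conflict between [X → b C .] and [C → C . y]

A grammar is LR(0) if no state in the canonical LR(0) collection has:
  - both a shift item (dot before a terminal) and a complete item (shift-reduce conflict), or
  - two or more complete items (reduce-reduce conflict; the accept item [X' → X .] counts as a complete item here).

Augment with X' → X and build the canonical LR(0) collection (I0 = CLOSURE({[X' → . X]}), then GOTO on every symbol after a dot until no new states appear). It has 12 states:
  I0: { [X → . b C], [X' → . X] }  — shift
  I1: { [X' → X .] }  — accept
  I2: { [C → . C y], [C → . T], [T → . b y b], [T → . y T T], [X → b . C] }  — shift
  I3: { [C → C . y], [X → b C .] }  — shift, reduce
  I4: { [C → T .] }  — reduce
  I5: { [T → b . y b] }  — shift
  I6: { [T → . b y b], [T → . y T T], [T → y . T T] }  — shift
  I7: { [T → . b y b], [T → . y T T], [T → y T . T] }  — shift
  I8: { [T → y T T .] }  — reduce
  I9: { [T → b y . b] }  — shift
  I10: { [T → b y b .] }  — reduce
  I11: { [C → C y .] }  — reduce

Conflict in state I3:
  Shift-reduce conflict between [X → b C .] and [C → C . y]
So the grammar is NOT LR(0).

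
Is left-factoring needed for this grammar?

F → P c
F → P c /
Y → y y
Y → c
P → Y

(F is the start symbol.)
Left-factoring is needed when two productions for the same non-terminal
share a common prefix on the right-hand side.

Productions for F:
  F → P c
  F → P c /
Productions for Y:
  Y → y y
  Y → c

Found common prefix 'P c' in productions for F

Answer: Yes, F has productions with common prefix 'P c'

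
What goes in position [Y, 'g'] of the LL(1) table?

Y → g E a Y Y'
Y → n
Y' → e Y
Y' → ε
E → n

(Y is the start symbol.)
Y → g E a Y Y'

To find M[Y, 'g'], we find productions for Y where 'g' is in the predict set (PREDICT(N → α) = (FIRST(α) \ {ε}) ∪ (FOLLOW(N) if α ⇒* ε)).

Y → g E a Y Y': PREDICT = { 'g' }
  'g' is in predict set, so this production goes in M[Y, 'g']
Y → n: PREDICT = { 'n' }

M[Y, 'g'] = Y → g E a Y Y'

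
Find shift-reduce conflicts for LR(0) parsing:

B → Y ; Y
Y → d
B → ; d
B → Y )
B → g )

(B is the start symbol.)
No shift-reduce conflicts

A shift-reduce conflict occurs when an LR(0) state has both:
  - a complete (reduce) item [A → α .] (dot at the end), and
  - a shift item [B → β . c γ] (dot before a terminal).

Augment with B' → B and build the canonical LR(0) collection (I0 = CLOSURE({[B' → . B]}), then GOTO on every symbol after a dot until no new states appear). It has 11 states:
  I0: { [B → . ; d], [B → . Y )], [B → . Y ; Y], [B → . g )], [B' → . B], [Y → . d] }  — shift
  I1: { [B → ; . d] }  — shift
  I2: { [B' → B .] }  — accept
  I3: { [B → Y . )], [B → Y . ; Y] }  — shift
  I4: { [Y → d .] }  — reduce
  I5: { [B → g . )] }  — shift
  I6: { [B → g ) .] }  — reduce
  I7: { [B → Y ) .] }  — reduce
  I8: { [B → Y ; . Y], [Y → . d] }  — shift
  I9: { [B → Y ; Y .] }  — reduce
  I10: { [B → ; d .] }  — reduce

No state contains both a complete item and a shift item.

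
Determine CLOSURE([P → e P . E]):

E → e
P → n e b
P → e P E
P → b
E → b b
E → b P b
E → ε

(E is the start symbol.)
To compute CLOSURE, for each item [A → α.Bβ] where B is a non-terminal, add [B → .γ] for all productions B → γ; repeat for the newly added items until nothing changes.

Start with: [P → e P . E]
  [P → e P . E] has the dot before E: add [E → . e], [E → . b b], [E → . b P b], [E → .]
No further items can be added.

CLOSURE = { [E → . b P b], [E → . b b], [E → . e], [E → .], [P → e P . E] }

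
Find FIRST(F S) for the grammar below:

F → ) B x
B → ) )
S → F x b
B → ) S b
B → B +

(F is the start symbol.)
{ ')' }

FIRST sets of the non-terminals involved (from the grammar, by fixed-point iteration):
  FIRST(F) = { ')' }

To compute FIRST(F S), process the symbols left to right:
Symbol F is a non-terminal. Add FIRST(F) \ {ε} = { ')' }
F is not nullable (ε ∉ FIRST(F)), so stop here.
FIRST(F S) = { ')' }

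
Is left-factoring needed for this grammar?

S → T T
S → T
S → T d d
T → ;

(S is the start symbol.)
Left-factoring is needed when two productions for the same non-terminal
share a common prefix on the right-hand side.

Productions for S:
  S → T T
  S → T
  S → T d d

Found common prefix 'T' in productions for S

Answer: Yes, S has productions with common prefix 'T'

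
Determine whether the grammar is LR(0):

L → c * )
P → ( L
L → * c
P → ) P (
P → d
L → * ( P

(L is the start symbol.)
Yes, the grammar is LR(0)

A grammar is LR(0) if no state in the canonical LR(0) collection has:
  - both a shift item (dot before a terminal) and a complete item (shift-reduce conflict), or
  - two or more complete items (reduce-reduce conflict; the accept item [L' → L .] counts as a complete item here).

Augment with L' → L and build the canonical LR(0) collection (I0 = CLOSURE({[L' → . L]}), then GOTO on every symbol after a dot until no new states appear). It has 15 states:
  I0: { [L → . * ( P], [L → . * c], [L → . c * )], [L' → . L] }  — shift
  I1: { [L → * . ( P], [L → * . c] }  — shift
  I2: { [L' → L .] }  — accept
  I3: { [L → c . * )] }  — shift
  I4: { [L → c * . )] }  — shift
  I5: { [L → c * ) .] }  — reduce
  I6: { [L → * ( . P], [P → . ( L], [P → . ) P (], [P → . d] }  — shift
  I7: { [L → * c .] }  — reduce
  I8: { [L → . * ( P], [L → . * c], [L → . c * )], [P → ( . L] }  — shift
  I9: { [P → ) . P (], [P → . ( L], [P → . ) P (], [P → . d] }  — shift
  I10: { [L → * ( P .] }  — reduce
  I11: { [P → d .] }  — reduce
  I12: { [P → ) P . (] }  — shift
  I13: { [P → ) P ( .] }  — reduce
  I14: { [P → ( L .] }  — reduce

Every state is either a pure shift/goto state or contains exactly one complete item and nothing to shift — no conflicts. The grammar is LR(0).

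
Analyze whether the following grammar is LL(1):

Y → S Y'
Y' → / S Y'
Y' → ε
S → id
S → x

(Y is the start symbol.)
Yes, the grammar is LL(1).

A grammar is LL(1) if for each non-terminal N with multiple productions, the predict sets of those productions are pairwise disjoint, where PREDICT(N → α) = (FIRST(α) \ {ε}) ∪ (FOLLOW(N) if α ⇒* ε).

Relevant sets:
  FOLLOW(Y') = { $ }

For Y':
  PREDICT(Y' → '/' S Y') = { '/' }
  PREDICT(Y' → ε) = { $ }
For S:
  PREDICT(S → id) = { 'id' }
  PREDICT(S → x) = { 'x' }
Y has a single production, so nothing to check there.

All predict sets are disjoint. The grammar IS LL(1).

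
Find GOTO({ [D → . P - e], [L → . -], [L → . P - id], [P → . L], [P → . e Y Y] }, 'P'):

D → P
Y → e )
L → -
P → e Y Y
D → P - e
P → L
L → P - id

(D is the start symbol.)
GOTO(I, 'P') = CLOSURE({ [A → αX.β] : [A → α.Xβ] ∈ I, X = 'P' })

Items with dot before 'P', with the dot advanced:
  [D → . P - e] → [D → P . - e]
  [L → . P - id] → [L → P . - id]
Closure adds nothing (no advanced item has the dot before a non-terminal).

GOTO = { [D → P . - e], [L → P . - id] }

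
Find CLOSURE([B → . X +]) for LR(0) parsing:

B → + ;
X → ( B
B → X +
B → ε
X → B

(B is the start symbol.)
Start with: [B → . X +]
  [B → . X +] has the dot before X: add [X → . ( B], [X → . B]
  [X → . B] has the dot before B: add [B → . + ;], [B → .]
No further items can be added.

CLOSURE = { [B → . + ;], [B → . X +], [B → .], [X → . ( B], [X → . B] }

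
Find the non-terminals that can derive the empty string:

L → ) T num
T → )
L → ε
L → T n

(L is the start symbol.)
ε-productions: L → ε
So L is immediately nullable.
No further non-terminal can be added: every production for the remaining non-terminals contains a terminal or a non-nullable non-terminal.
Nullable = { 'L' }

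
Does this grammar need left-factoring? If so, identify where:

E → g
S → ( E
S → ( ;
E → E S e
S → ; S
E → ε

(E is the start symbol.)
Left-factoring is needed when two productions for the same non-terminal
share a common prefix on the right-hand side.

Productions for E:
  E → g
  E → E S e
  E → ε
Productions for S:
  S → ( E
  S → ( ;
  S → ; S

Found common prefix '(' in productions for S

Answer: Yes, S has productions with common prefix '('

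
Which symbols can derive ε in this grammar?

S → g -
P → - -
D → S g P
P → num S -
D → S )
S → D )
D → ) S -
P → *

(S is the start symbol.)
None

A non-terminal is nullable if it can derive ε (the empty string): either it has an ε-production, or it has a production whose right-hand side consists entirely of nullable non-terminals.

There are no ε-productions, so no non-terminal can derive ε.
No non-terminals are nullable.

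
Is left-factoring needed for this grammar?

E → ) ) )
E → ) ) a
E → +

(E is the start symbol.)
Yes, E has productions with common prefix ') )'

Left-factoring is needed when two productions for the same non-terminal
share a common prefix on the right-hand side.

Productions for E:
  E → ) ) )
  E → ) ) a
  E → +

Found common prefix ') )' in productions for E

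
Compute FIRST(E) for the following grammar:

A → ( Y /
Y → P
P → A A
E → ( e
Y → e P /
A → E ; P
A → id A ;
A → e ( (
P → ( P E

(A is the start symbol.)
{ '(' }

To compute FIRST(E), examine every production with E on the left-hand side, reading each right-hand side left to right until a non-nullable symbol is reached.

From E → ( e:
  - '(' is a terminal: add '(' and stop

Collecting: FIRST(E) = { '(' }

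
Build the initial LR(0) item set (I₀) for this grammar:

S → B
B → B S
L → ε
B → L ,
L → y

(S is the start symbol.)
{ [B → . B S], [B → . L ,], [L → . y], [L → .], [S → . B], [S' → . S] }

First, augment the grammar with S' → S
I₀ = CLOSURE({ [S' → . S] }):
  [S' → . S] has the dot before S: add [S → . B]
  [S → . B] has the dot before B: add [B → . B S], [B → . L ,]
  [B → . L ,] has the dot before L: add [L → .], [L → . y]
No further items can be added.

I₀ = { [B → . B S], [B → . L ,], [L → . y], [L → .], [S → . B], [S' → . S] }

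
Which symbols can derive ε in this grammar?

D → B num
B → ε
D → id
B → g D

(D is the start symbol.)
{ 'B' }

A non-terminal is nullable if it can derive ε (the empty string): either it has an ε-production, or it has a production whose right-hand side consists entirely of nullable non-terminals.

ε-productions: B → ε
So B is immediately nullable.
No further non-terminal can be added: every production for the remaining non-terminals contains a terminal or a non-nullable non-terminal.
Nullable = { 'B' }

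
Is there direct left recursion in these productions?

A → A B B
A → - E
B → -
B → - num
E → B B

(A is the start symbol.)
Yes, A is left-recursive

Direct left recursion occurs when N → N α for some non-terminal N (the right-hand side begins with the left-hand side itself).

A → A B B: LEFT RECURSIVE (starts with A)
A → - E: starts with '-'
B → -: starts with '-'
B → - num: starts with '-'
E → B B: starts with B

The grammar has direct left recursion on: A.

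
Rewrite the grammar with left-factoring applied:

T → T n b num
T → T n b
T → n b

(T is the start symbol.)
Left-factoring transforms A → αβ₁ | αβ₂ into A → αA' and A' → β₁ | β₂
(α is the longest common prefix among the alternatives). Repeat until
no nonterminal has two alternatives with a common prefix.

Round 1: T has alternatives sharing prefix 'T n b'. Introduce T': T → T n b T'
  Add: T' → num
  Add: T' → ε

No remaining common prefixes — done.

Resulting grammar:
T → T n b T'
T' → num
T' → ε
T → n b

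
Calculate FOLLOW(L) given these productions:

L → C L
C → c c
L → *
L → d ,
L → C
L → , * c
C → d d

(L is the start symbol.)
L is the start symbol, so $ ∈ FOLLOW(L).
In L → C L: L is at the end; this adds FOLLOW(L) to itself — nothing new

Taking the union: FOLLOW(L) = { $ }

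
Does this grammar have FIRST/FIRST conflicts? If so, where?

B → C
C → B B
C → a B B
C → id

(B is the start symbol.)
A FIRST/FIRST conflict occurs when two productions N → α and N → β for the same non-terminal have FIRST(α) ∩ FIRST(β) ≠ ∅ (with ε ∈ FIRST of a nullable right-hand side, so two nullable alternatives also conflict).

FIRST sets of the non-terminals at (or reachable through a nullable prefix from) the front of some alternative:
  FIRST(B) = { 'a', 'id' }

Productions for C:
  C → B B: FIRST = { 'a', 'id' }
  C → a B B: FIRST = { 'a' }
  C → id: FIRST = { 'id' }
B has only one production, so no FIRST/FIRST conflict is possible there.

Conflict for C: C → B B and C → a B B
  Overlap: { 'a' }
Conflict for C: C → B B and C → id
  Overlap: { 'id' }

Answer: Yes. C → B B / C → a B B on { 'a' }; C → B B / C → id on { 'id' }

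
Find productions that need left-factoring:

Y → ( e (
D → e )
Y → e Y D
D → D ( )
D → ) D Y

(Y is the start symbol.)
Left-factoring is needed when two productions for the same non-terminal
share a common prefix on the right-hand side.

Productions for Y:
  Y → ( e (
  Y → e Y D
Productions for D:
  D → e )
  D → D ( )
  D → ) D Y

No common prefixes found.

Answer: No, left-factoring is not needed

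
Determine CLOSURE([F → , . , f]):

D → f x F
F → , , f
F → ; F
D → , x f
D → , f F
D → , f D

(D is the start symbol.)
Start with: [F → , . , f]
The dot precedes the terminal ',', so nothing is added.

CLOSURE = { [F → , . , f] }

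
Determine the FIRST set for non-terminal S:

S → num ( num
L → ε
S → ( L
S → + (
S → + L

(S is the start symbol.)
{ '(', '+', 'num' }

From S → num ( num:
  - num is a terminal: add 'num' and stop
From S → ( L:
  - '(' is a terminal: add '(' and stop
From S → + (:
  - '+' is a terminal: add '+' and stop
From S → + L:
  - '+' is a terminal: add '+' and stop

Collecting: FIRST(S) = { '(', '+', 'num' }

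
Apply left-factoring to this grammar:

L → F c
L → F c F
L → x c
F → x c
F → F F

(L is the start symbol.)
Left-factoring transforms A → αβ₁ | αβ₂ into A → αA' and A' → β₁ | β₂
(α is the longest common prefix among the alternatives). Repeat until
no nonterminal has two alternatives with a common prefix.

Round 1: L has alternatives sharing prefix 'F c'. Introduce L': L → F c L'
  Add: L' → ε
  Add: L' → F

No remaining common prefixes — done.

Resulting grammar:
L → F c L'
L' → ε
L' → F
L → x c
F → x c
F → F F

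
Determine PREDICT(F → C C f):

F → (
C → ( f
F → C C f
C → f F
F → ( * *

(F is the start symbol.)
{ '(', 'f' }

PREDICT(F → C C f) = (FIRST(RHS) \ {ε}) ∪ (FOLLOW(F) if ε ∈ FIRST(RHS), i.e. RHS ⇒* ε)
FIRST(C) = { '(', 'f' }
FIRST(C C f) = { '(', 'f' }
ε ∉ FIRST(C C f), so FOLLOW(F) is not added.
PREDICT(F → C C f) = { '(', 'f' }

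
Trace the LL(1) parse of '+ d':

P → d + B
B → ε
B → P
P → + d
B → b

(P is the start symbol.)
LL(1) parsing maintains a stack (initially the start symbol over $) and the input. At each step: if the stack top is a terminal, match it against the current input token; if it is a non-terminal N, replace it with the RHS of M[N, lookahead] (the unique production whose predict set contains the lookahead).

Stack is shown with the top on the left.

Stack  Input  Action
--------------------
P $    + d $  output P → + d
+ d $  + d $  match '+'
d $    d $    match 'd'
$      $      accept

The string is accepted.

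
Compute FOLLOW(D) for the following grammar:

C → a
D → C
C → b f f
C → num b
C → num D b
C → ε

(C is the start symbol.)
{ 'b' }

To compute FOLLOW(D), find every occurrence of D on a right-hand side N → α D β: add FIRST(β) \ {ε}, and if β is empty or nullable also add FOLLOW(N). Iterate to a fixed point.

In C → num D b: D is followed by b, add FIRST(b) \ {ε} = { 'b' }

Taking the union: FOLLOW(D) = { 'b' }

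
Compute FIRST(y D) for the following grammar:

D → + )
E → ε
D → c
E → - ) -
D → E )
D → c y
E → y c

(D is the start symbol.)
To compute FIRST(y D), process the symbols left to right:
Symbol y is a terminal. Add 'y' and stop.
FIRST(y D) = { 'y' }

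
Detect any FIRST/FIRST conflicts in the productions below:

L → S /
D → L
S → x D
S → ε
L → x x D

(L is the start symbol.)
Yes. L → S '/' / L → x x D on { 'x' }

A FIRST/FIRST conflict occurs when two productions N → α and N → β for the same non-terminal have FIRST(α) ∩ FIRST(β) ≠ ∅ (with ε ∈ FIRST of a nullable right-hand side, so two nullable alternatives also conflict).

FIRST sets of the non-terminals at (or reachable through a nullable prefix from) the front of some alternative:
  FIRST(S) = { 'x', ε }

Productions for L:
  L → S /: FIRST = { '/', 'x' }
  L → x x D: FIRST = { 'x' }
Productions for S:
  S → x D: FIRST = { 'x' }
  S → ε: FIRST = { ε }
D has only one production, so no FIRST/FIRST conflict is possible there.

Conflict for L: L → S / and L → x x D
  Overlap: { 'x' }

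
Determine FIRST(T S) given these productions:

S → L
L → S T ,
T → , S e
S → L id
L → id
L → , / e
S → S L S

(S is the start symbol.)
FIRST sets of the non-terminals involved (from the grammar, by fixed-point iteration):
  FIRST(T) = { ',' }

To compute FIRST(T S), process the symbols left to right:
Symbol T is a non-terminal. Add FIRST(T) \ {ε} = { ',' }
T is not nullable (ε ∉ FIRST(T)), so stop here.
FIRST(T S) = { ',' }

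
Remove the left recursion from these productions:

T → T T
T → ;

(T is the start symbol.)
T → ; T'
T' → T T'
T' → ε

T is directly left-recursive. The standard transformation for
  A → A α₁ | ... | A α_m | β₁ | ... | β_n
is
  A  → β₁ A' | ... | β_n A'
  A' → α₁ A' | ... | α_m A' | ε

T → ; becomes T → ; T'
T → T T becomes T' → T T'
Add T' → ε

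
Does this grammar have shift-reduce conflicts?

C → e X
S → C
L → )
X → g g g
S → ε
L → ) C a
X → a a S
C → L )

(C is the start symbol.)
Yes — I1: [L → ) .] vs [C → . e X]; I10: [S → .] vs [C → . e X]

Augment with C' → C and build the canonical LR(0) collection (I0 = CLOSURE({[C' → . C]}), then GOTO on every symbol after a dot until no new states appear). It has 16 states:
  I0: { [C → . L )], [C → . e X], [C' → . C], [L → . ) C a], [L → . )] }  — shift
  I1: { [C → . L )], [C → . e X], [L → ) . C a], [L → ) .], [L → . ) C a], [L → . )] }  — shift, reduce
  I2: { [C' → C .] }  — accept
  I3: { [C → L . )] }  — shift
  I4: { [C → e . X], [X → . a a S], [X → . g g g] }  — shift
  I5: { [C → e X .] }  — reduce
  I6: { [X → a . a S] }  — shift
  I7: { [X → g . g g] }  — shift
  I8: { [X → g g . g] }  — shift
  I9: { [X → g g g .] }  — reduce
  I10: { [C → . L )], [C → . e X], [L → . ) C a], [L → . )], [S → . C], [S → .], [X → a a . S] }  — shift, reduce
  I11: { [S → C .] }  — reduce
  I12: { [X → a a S .] }  — reduce
  I13: { [C → L ) .] }  — reduce
  I14: { [L → ) C . a] }  — shift
  I15: { [L → ) C a .] }  — reduce

I1 contains reduce item [L → ) .] and shift items [C → . e X], [L → . )], [L → . ) C a] — shift-reduce conflict.
I10 contains reduce item [S → .] and shift items [C → . e X], [L → . )], [L → . ) C a] — shift-reduce conflict.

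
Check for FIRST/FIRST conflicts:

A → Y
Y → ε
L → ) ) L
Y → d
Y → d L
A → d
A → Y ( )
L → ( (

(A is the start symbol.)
Yes. A → Y / A → d on { 'd' }; A → Y / A → Y '(' ')' on { 'd' }; A → d / A → Y '(' ')' on { 'd' }; Y → d / Y → d L on { 'd' }

A FIRST/FIRST conflict occurs when two productions N → α and N → β for the same non-terminal have FIRST(α) ∩ FIRST(β) ≠ ∅ (with ε ∈ FIRST of a nullable right-hand side, so two nullable alternatives also conflict).

FIRST sets of the non-terminals at (or reachable through a nullable prefix from) the front of some alternative:
  FIRST(Y) = { 'd', ε }

Productions for A:
  A → Y: FIRST = { 'd', ε }
  A → d: FIRST = { 'd' }
  A → Y ( ): FIRST = { '(', 'd' }
Productions for Y:
  Y → ε: FIRST = { ε }
  Y → d: FIRST = { 'd' }
  Y → d L: FIRST = { 'd' }
Productions for L:
  L → ) ) L: FIRST = { ')' }
  L → ( (: FIRST = { '(' }

Conflict for A: A → Y and A → d
  Overlap: { 'd' }
Conflict for A: A → Y and A → Y ( )
  Overlap: { 'd' }
Conflict for A: A → d and A → Y ( )
  Overlap: { 'd' }
Conflict for Y: Y → d and Y → d L
  Overlap: { 'd' }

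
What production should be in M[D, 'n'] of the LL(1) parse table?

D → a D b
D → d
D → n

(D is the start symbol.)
To find M[D, 'n'], we find productions for D where 'n' is in the predict set (PREDICT(N → α) = (FIRST(α) \ {ε}) ∪ (FOLLOW(N) if α ⇒* ε)).

D → a D b: PREDICT = { 'a' }
D → d: PREDICT = { 'd' }
D → n: PREDICT = { 'n' }
  'n' is in predict set, so this production goes in M[D, 'n']

M[D, 'n'] = D → n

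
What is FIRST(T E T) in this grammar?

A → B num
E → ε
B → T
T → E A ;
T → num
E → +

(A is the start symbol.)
{ '+', 'num' }

FIRST sets of the non-terminals involved (from the grammar, by fixed-point iteration):
  FIRST(T) = { '+', 'num' }

To compute FIRST(T E T), process the symbols left to right:
Symbol T is a non-terminal. Add FIRST(T) \ {ε} = { '+', 'num' }
T is not nullable (ε ∉ FIRST(T)), so stop here.
FIRST(T E T) = { '+', 'num' }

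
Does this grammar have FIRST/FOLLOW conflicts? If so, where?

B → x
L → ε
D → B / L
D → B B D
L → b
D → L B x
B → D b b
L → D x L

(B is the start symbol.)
Yes. L → b with FOLLOW(L) on { 'b' }; L → D x L with FOLLOW(L) on { 'b', 'x' }

A FIRST/FOLLOW conflict occurs when a non-terminal N has a nullable alternative N → β (β ⇒* ε) and another alternative N → α with FIRST(α) ∩ FOLLOW(N) ≠ ∅: on such a lookahead the parser cannot decide between expanding α and letting N vanish via β.

Nullable non-terminals: L.
FIRST sets used below: FIRST(D) = { 'b', 'x' }

L: nullable alternative(s) L → ε; FOLLOW(L) = { 'b', 'x' }
  L → ε: FIRST \ {ε} = { } — this is the only nullable alternative, skip
  L → b: FIRST \ {ε} = { 'b' } — overlaps FOLLOW(L) on { 'b' }: CONFLICT
  L → D x L: FIRST \ {ε} = { 'b', 'x' } — overlaps FOLLOW(L) on { 'b', 'x' }: CONFLICT

B, D have no nullable alternative, so no FIRST/FOLLOW check is needed there.

So the grammar has 2 FIRST/FOLLOW conflicts (marked CONFLICT above).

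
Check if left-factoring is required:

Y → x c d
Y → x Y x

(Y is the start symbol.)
Yes, Y has productions with common prefix 'x'

Left-factoring is needed when two productions for the same non-terminal
share a common prefix on the right-hand side.

Productions for Y:
  Y → x c d
  Y → x Y x

Found common prefix 'x' in productions for Y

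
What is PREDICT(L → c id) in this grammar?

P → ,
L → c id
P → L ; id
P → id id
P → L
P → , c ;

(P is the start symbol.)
{ 'c' }

PREDICT(L → c id) = (FIRST(RHS) \ {ε}) ∪ (FOLLOW(L) if ε ∈ FIRST(RHS), i.e. RHS ⇒* ε)
FIRST(c id) = { 'c' }
ε ∉ FIRST(c id), so FOLLOW(L) is not added.
PREDICT(L → c id) = { 'c' }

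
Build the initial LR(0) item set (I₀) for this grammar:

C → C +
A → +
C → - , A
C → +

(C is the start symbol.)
{ [C → . +], [C → . - , A], [C → . C +], [C' → . C] }

First, augment the grammar with C' → C
I₀ = CLOSURE({ [C' → . C] }):
  [C' → . C] has the dot before C: add [C → . C +], [C → . - , A], [C → . +]
No further items can be added.

I₀ = { [C → . +], [C → . - , A], [C → . C +], [C' → . C] }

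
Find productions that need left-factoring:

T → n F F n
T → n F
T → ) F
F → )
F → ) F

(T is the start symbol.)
Yes, T has productions with common prefix 'n F'; F has productions with common prefix ')'

Left-factoring is needed when two productions for the same non-terminal
share a common prefix on the right-hand side.

Productions for T:
  T → n F F n
  T → n F
  T → ) F
Productions for F:
  F → )
  F → ) F

Found common prefix 'n F' in productions for T
Found common prefix ')' in productions for F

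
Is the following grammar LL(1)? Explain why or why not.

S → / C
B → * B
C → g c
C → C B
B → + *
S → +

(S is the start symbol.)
A grammar is LL(1) if for each non-terminal N with multiple productions, the predict sets of those productions are pairwise disjoint, where PREDICT(N → α) = (FIRST(α) \ {ε}) ∪ (FOLLOW(N) if α ⇒* ε).

Relevant sets:
  FIRST(C) = { 'g' }

For S:
  PREDICT(S → '/' C) = { '/' }
  PREDICT(S → '+') = { '+' }
For B:
  PREDICT(B → '*' B) = { '*' }
  PREDICT(B → '+' '*') = { '+' }
For C:
  PREDICT(C → g c) = { 'g' }
  PREDICT(C → C B) = { 'g' }

Conflict found: Predict set conflict for C: { 'g' }
The grammar is NOT LL(1).

Answer: No. Predict set conflict for C: { 'g' }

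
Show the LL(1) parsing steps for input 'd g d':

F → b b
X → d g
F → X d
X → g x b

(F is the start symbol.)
LL(1) parsing maintains a stack (initially the start symbol over $) and the input. At each step: if the stack top is a terminal, match it against the current input token; if it is a non-terminal N, replace it with the RHS of M[N, lookahead] (the unique production whose predict set contains the lookahead).

Stack is shown with the top on the left.

Stack    Input    Action
------------------------
F $      d g d $  output F → X d
X d $    d g d $  output X → d g
d g d $  d g d $  match 'd'
g d $    g d $    match 'g'
d $      d $      match 'd'
$        $        accept

The string is accepted.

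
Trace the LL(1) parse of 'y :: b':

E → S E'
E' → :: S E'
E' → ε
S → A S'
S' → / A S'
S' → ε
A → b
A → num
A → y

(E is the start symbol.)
Stack is shown with the top on the left.

Stack      Input     Action
---------------------------
E $        y :: b $  output E → S E'
S E' $     y :: b $  output S → A S'
A S' E' $  y :: b $  output A → y
y S' E' $  y :: b $  match 'y'
S' E' $    :: b $    output S' → ε
E' $       :: b $    output E' → :: S E'
:: S E' $  :: b $    match '::'
S E' $     b $       output S → A S'
A S' E' $  b $       output A → b
b S' E' $  b $       match 'b'
S' E' $    $         output S' → ε
E' $       $         output E' → ε
$          $         accept

The string is accepted.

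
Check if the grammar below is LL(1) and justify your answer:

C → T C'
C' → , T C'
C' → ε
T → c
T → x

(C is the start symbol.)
A grammar is LL(1) if for each non-terminal N with multiple productions, the predict sets of those productions are pairwise disjoint, where PREDICT(N → α) = (FIRST(α) \ {ε}) ∪ (FOLLOW(N) if α ⇒* ε).

Relevant sets:
  FOLLOW(C') = { $ }

For C':
  PREDICT(C' → ',' T C') = { ',' }
  PREDICT(C' → ε) = { $ }
For T:
  PREDICT(T → c) = { 'c' }
  PREDICT(T → x) = { 'x' }
C has a single production, so nothing to check there.

All predict sets are disjoint. The grammar IS LL(1).

Answer: Yes, the grammar is LL(1).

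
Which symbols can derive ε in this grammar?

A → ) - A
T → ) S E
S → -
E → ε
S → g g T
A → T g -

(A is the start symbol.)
A non-terminal is nullable if it can derive ε (the empty string): either it has an ε-production, or it has a production whose right-hand side consists entirely of nullable non-terminals.

ε-productions: E → ε
So E is immediately nullable.
No further non-terminal can be added: every production for the remaining non-terminals contains a terminal or a non-nullable non-terminal.
Nullable = { 'E' }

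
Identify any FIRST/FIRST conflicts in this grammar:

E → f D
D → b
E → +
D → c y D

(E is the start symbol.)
No FIRST/FIRST conflicts.

Productions for E:
  E → f D: FIRST = { 'f' }
  E → +: FIRST = { '+' }
Productions for D:
  D → b: FIRST = { 'b' }
  D → c y D: FIRST = { 'c' }

All alternatives of each non-terminal have pairwise disjoint FIRST sets.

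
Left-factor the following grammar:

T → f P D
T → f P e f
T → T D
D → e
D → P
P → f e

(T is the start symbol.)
Left-factoring transforms A → αβ₁ | αβ₂ into A → αA' and A' → β₁ | β₂
(α is the longest common prefix among the alternatives). Repeat until
no nonterminal has two alternatives with a common prefix.

Round 1: T has alternatives sharing prefix 'f P'. Introduce T': T → f P T'
  Add: T' → D
  Add: T' → e f

No remaining common prefixes — done.

Resulting grammar:
T → f P T'
T' → D
T' → e f
T → T D
D → e
D → P
P → f e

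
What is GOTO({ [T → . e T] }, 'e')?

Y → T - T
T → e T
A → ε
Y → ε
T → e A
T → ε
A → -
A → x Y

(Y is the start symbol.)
GOTO(I, 'e') = CLOSURE({ [A → αX.β] : [A → α.Xβ] ∈ I, X = 'e' })

Items with dot before 'e', with the dot advanced:
  [T → . e T] → [T → e . T]
Closure of the advanced items:
  [T → e . T] has the dot before T: add [T → . e T], [T → . e A], [T → .]

GOTO = { [T → . e A], [T → . e T], [T → .], [T → e . T] }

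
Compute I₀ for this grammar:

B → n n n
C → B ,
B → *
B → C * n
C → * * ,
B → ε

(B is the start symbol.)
{ [B → . *], [B → . C * n], [B → . n n n], [B → .], [B' → . B], [C → . * * ,], [C → . B ,] }

First, augment the grammar with B' → B
I₀ = CLOSURE({ [B' → . B] }):
  [B' → . B] has the dot before B: add [B → . n n n], [B → . *], [B → . C * n], [B → .]
  [B → . C * n] has the dot before C: add [C → . B ,], [C → . * * ,]
No further items can be added.

I₀ = { [B → . *], [B → . C * n], [B → . n n n], [B → .], [B' → . B], [C → . * * ,], [C → . B ,] }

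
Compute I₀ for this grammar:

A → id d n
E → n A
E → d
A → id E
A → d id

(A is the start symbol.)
First, augment the grammar with A' → A
I₀ = CLOSURE({ [A' → . A] }):
  [A' → . A] has the dot before A: add [A → . id d n], [A → . id E], [A → . d id]
No further items can be added.

I₀ = { [A → . d id], [A → . id E], [A → . id d n], [A' → . A] }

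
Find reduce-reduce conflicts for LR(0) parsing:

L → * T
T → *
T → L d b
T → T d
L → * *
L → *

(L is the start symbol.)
A reduce-reduce conflict occurs when an LR(0) state has two complete items [A → α .] and [B → β .] — both call for a reduction, and with no lookahead the parser cannot choose between them.

Augment with L' → L and build the canonical LR(0) collection (I0 = CLOSURE({[L' → . L]}), then GOTO on every symbol after a dot until no new states appear). It has 9 states:
  I0: { [L → . * *], [L → . * T], [L → . *], [L' → . L] }  — shift
  I1: { [L → * . *], [L → * . T], [L → * .], [L → . * *], [L → . * T], [L → . *], [T → . *], [T → . L d b], [T → . T d] }  — shift, reduce
  I2: { [L' → L .] }  — accept
  I3: { [L → * * .], [L → * . *], [L → * . T], [L → * .], [L → . * *], [L → . * T], [L → . *], [T → * .], [T → . *], [T → . L d b], [T → . T d] }  — shift, 3 reduces
  I4: { [T → L . d b] }  — shift
  I5: { [L → * T .], [T → T . d] }  — shift, reduce
  I6: { [T → T d .] }  — reduce
  I7: { [T → L d . b] }  — shift
  I8: { [T → L d b .] }  — reduce

I3 contains complete items [L → * .], [L → * * .], [T → * .] — reduce-reduce conflict.

Answer: Yes — I3: [L → * .] vs [L → * * .]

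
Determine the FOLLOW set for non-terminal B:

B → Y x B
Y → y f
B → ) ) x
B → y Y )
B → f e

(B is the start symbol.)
{ $ }

To compute FOLLOW(B), find every occurrence of B on a right-hand side N → α B β: add FIRST(β) \ {ε}, and if β is empty or nullable also add FOLLOW(N). Iterate to a fixed point.

B is the start symbol, so $ ∈ FOLLOW(B).
In B → Y x B: B is at the end; this adds FOLLOW(B) to itself — nothing new

Taking the union: FOLLOW(B) = { $ }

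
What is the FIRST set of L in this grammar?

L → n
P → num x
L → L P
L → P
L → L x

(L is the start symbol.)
{ 'n', 'num' }

FIRST sets of the other non-terminals involved (by the same procedure, iterated to a fixed point):
  FIRST(P) = { 'num' }

From L → n:
  - n is a terminal: add 'n' and stop
From L → L P:
  - L is the symbol being defined: contributes nothing new
    L is not nullable, so stop
From L → P:
  - P is a non-terminal: add FIRST(P) \ {ε} = { 'num' }
    P is not nullable, so stop
From L → L x:
  - L is the symbol being defined: contributes nothing new
    L is not nullable, so stop

Collecting: FIRST(L) = { 'n', 'num' }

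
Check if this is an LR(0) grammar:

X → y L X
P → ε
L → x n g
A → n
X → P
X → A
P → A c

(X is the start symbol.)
No. Shift-reduce conflict between [P → .] and [A → . n]

Augment with X' → X and build the canonical LR(0) collection (I0 = CLOSURE({[X' → . X]}), then GOTO on every symbol after a dot until no new states appear). It has 12 states:
  I0: { [A → . n], [P → . A c], [P → .], [X → . A], [X → . P], [X → . y L X], [X' → . X] }  — shift, reduce
  I1: { [P → A . c], [X → A .] }  — shift, reduce
  I2: { [X → P .] }  — reduce
  I3: { [X' → X .] }  — accept
  I4: { [A → n .] }  — reduce
  I5: { [L → . x n g], [X → y . L X] }  — shift
  I6: { [A → . n], [P → . A c], [P → .], [X → . A], [X → . P], [X → . y L X], [X → y L . X] }  — shift, reduce
  I7: { [L → x . n g] }  — shift
  I8: { [L → x n . g] }  — shift
  I9: { [L → x n g .] }  — reduce
  I10: { [X → y L X .] }  — reduce
  I11: { [P → A c .] }  — reduce

Conflict in state I0:
  Shift-reduce conflict between [P → .] and [A → . n]
So the grammar is NOT LR(0).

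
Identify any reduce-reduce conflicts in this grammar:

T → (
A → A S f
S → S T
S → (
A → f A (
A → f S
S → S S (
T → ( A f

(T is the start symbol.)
Augment with T' → T and build the canonical LR(0) collection (I0 = CLOSURE({[T' → . T]}), then GOTO on every symbol after a dot until no new states appear). It has 16 states:
  I0: { [T → . ( A f], [T → . (], [T' → . T] }  — shift
  I1: { [A → . A S f], [A → . f A (], [A → . f S], [T → ( . A f], [T → ( .] }  — shift, reduce
  I2: { [T' → T .] }  — accept
  I3: { [A → A . S f], [S → . (], [S → . S S (], [S → . S T], [T → ( A . f] }  — shift
  I4: { [A → . A S f], [A → . f A (], [A → . f S], [A → f . A (], [A → f . S], [S → . (], [S → . S S (], [S → . S T] }  — shift
  I5: { [S → ( .] }  — reduce
  I6: { [A → A . S f], [A → f A . (], [S → . (], [S → . S S (], [S → . S T] }  — shift
  I7: { [A → f S .], [S → . (], [S → . S S (], [S → . S T], [S → S . S (], [S → S . T], [T → . ( A f], [T → . (] }  — shift, reduce
  I8: { [A → . A S f], [A → . f A (], [A → . f S], [S → ( .], [T → ( . A f], [T → ( .] }  — shift, 2 reduces
  I9: { [S → . (], [S → . S S (], [S → . S T], [S → S . S (], [S → S . T], [S → S S . (], [T → . ( A f], [T → . (] }  — shift
  I10: { [S → S T .] }  — reduce
  I11: { [A → . A S f], [A → . f A (], [A → . f S], [S → ( .], [S → S S ( .], [T → ( . A f], [T → ( .] }  — shift, 3 reduces
  I12: { [A → f A ( .], [S → ( .] }  — 2 reduces
  I13: { [A → A S . f], [S → . (], [S → . S S (], [S → . S T], [S → S . S (], [S → S . T], [T → . ( A f], [T → . (] }  — shift
  I14: { [A → A S f .] }  — reduce
  I15: { [T → ( A f .] }  — reduce

I8 contains complete items [S → ( .], [T → ( .] — reduce-reduce conflict.
I11 contains complete items [S → ( .], [S → S S ( .], [T → ( .] — reduce-reduce conflict.
I12 contains complete items [A → f A ( .], [S → ( .] — reduce-reduce conflict.

Answer: Yes — I8: [S → ( .] vs [T → ( .]; I11: [S → ( .] vs [S → S S ( .]; I12: [A → f A ( .] vs [S → ( .]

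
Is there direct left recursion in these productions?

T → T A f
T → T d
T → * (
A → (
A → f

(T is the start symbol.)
Direct left recursion occurs when N → N α for some non-terminal N (the right-hand side begins with the left-hand side itself).

T → T A f: LEFT RECURSIVE (starts with T)
T → T d: LEFT RECURSIVE (starts with T)
T → * (: starts with '*'
A → (: starts with '('
A → f: starts with f

The grammar has direct left recursion on: T.

Answer: Yes, T is left-recursive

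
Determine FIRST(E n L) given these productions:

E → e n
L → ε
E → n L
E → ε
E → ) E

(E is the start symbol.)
{ ')', 'e', 'n' }

FIRST sets of the non-terminals involved (from the grammar, by fixed-point iteration):
  FIRST(E) = { ')', 'e', 'n', ε }

To compute FIRST(E n L), process the symbols left to right:
Symbol E is a non-terminal. Add FIRST(E) \ {ε} = { ')', 'e', 'n' }
E is nullable (ε ∈ FIRST(E)), continue to the next symbol.
Symbol n is a terminal. Add 'n' and stop.
FIRST(E n L) = { ')', 'e', 'n' }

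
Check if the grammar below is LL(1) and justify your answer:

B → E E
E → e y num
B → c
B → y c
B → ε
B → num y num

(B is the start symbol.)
Yes, the grammar is LL(1).

A grammar is LL(1) if for each non-terminal N with multiple productions, the predict sets of those productions are pairwise disjoint, where PREDICT(N → α) = (FIRST(α) \ {ε}) ∪ (FOLLOW(N) if α ⇒* ε).

Relevant sets:
  FIRST(E) = { 'e' }
  FOLLOW(B) = { $ }

For B:
  PREDICT(B → E E) = { 'e' }
  PREDICT(B → c) = { 'c' }
  PREDICT(B → y c) = { 'y' }
  PREDICT(B → ε) = { $ }
  PREDICT(B → num y num) = { 'num' }
E has a single production, so nothing to check there.

All predict sets are disjoint. The grammar IS LL(1).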